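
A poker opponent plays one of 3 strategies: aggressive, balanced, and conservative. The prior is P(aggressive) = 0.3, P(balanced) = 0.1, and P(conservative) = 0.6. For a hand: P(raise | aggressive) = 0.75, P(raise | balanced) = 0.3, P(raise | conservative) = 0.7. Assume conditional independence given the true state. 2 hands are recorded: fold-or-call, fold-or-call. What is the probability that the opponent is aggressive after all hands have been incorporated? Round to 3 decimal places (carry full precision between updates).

After 'fold-or-call': normaliser = 0.25·0.3000 + 0.7·0.1000 + 0.3·0.6000; P(aggressive) ≈ 0.2308, P(balanced) ≈ 0.2154, P(conservative) ≈ 0.5538
After 'fold-or-call': normaliser = 0.25·0.2308 + 0.7·0.2154 + 0.3·0.5538; P(aggressive) ≈ 0.1540, P(balanced) ≈ 0.4025, P(conservative) ≈ 0.4435

0.154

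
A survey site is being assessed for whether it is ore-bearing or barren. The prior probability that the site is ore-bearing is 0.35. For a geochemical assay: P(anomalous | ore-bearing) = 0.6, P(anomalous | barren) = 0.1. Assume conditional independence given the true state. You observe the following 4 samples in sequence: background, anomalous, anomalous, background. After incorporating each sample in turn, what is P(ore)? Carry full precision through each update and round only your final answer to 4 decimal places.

0.7929

After 'background': P(ore) = 0.4·0.3500 / (0.4·0.3500 + 0.9·0.6500) ≈ 0.1931
After 'anomalous': P(ore) = 0.6·0.1931 / (0.6·0.1931 + 0.1·0.8069) ≈ 0.5895
After 'anomalous': P(ore) = 0.6·0.5895 / (0.6·0.5895 + 0.1·0.4105) ≈ 0.8960
After 'background': P(ore) = 0.4·0.8960 / (0.4·0.8960 + 0.9·0.1040) ≈ 0.7929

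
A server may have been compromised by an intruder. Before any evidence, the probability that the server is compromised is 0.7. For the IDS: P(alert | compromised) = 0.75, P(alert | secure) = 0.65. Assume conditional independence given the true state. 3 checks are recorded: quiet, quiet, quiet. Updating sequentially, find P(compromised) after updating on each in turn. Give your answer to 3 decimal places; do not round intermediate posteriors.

Each posterior becomes the prior for the next update.
After 'quiet': P(compromised) = 0.25·0.7000 / (0.25·0.7000 + 0.35·0.3000) ≈ 0.6250
After 'quiet': P(compromised) = 0.25·0.6250 / (0.25·0.6250 + 0.35·0.3750) ≈ 0.5435
After 'quiet': P(compromised) = 0.25·0.5435 / (0.25·0.5435 + 0.35·0.4565) ≈ 0.4596

0.460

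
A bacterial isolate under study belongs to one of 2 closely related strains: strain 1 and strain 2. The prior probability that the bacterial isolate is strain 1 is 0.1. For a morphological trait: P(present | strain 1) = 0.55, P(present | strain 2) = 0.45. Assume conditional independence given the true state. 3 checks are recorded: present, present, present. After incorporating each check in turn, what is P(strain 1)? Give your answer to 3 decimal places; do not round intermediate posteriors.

0.169

After 'present': P(strain 1) = 0.55·0.1000 / (0.55·0.1000 + 0.45·0.9000) ≈ 0.1196
After 'present': P(strain 1) = 0.55·0.1196 / (0.55·0.1196 + 0.45·0.8804) ≈ 0.1424
After 'present': P(strain 1) = 0.55·0.1424 / (0.55·0.1424 + 0.45·0.8576) ≈ 0.1687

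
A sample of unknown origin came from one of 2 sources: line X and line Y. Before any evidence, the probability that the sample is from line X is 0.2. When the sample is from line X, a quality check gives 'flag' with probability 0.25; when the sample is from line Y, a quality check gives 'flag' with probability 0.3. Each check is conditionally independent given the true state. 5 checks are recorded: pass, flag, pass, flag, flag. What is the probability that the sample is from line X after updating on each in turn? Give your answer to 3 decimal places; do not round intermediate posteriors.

0.142

Each posterior becomes the prior for the next update.
After 'pass': P(line X) = 0.75·0.2000 / (0.75·0.2000 + 0.7·0.8000) ≈ 0.2113
After 'flag': P(line X) = 0.25·0.2113 / (0.25·0.2113 + 0.3·0.7887) ≈ 0.1825
After 'pass': P(line X) = 0.75·0.1825 / (0.75·0.1825 + 0.7·0.8175) ≈ 0.1930
After 'flag': P(line X) = 0.25·0.1930 / (0.25·0.1930 + 0.3·0.8070) ≈ 0.1662
After 'flag': P(line X) = 0.25·0.1662 / (0.25·0.1662 + 0.3·0.8338) ≈ 0.1424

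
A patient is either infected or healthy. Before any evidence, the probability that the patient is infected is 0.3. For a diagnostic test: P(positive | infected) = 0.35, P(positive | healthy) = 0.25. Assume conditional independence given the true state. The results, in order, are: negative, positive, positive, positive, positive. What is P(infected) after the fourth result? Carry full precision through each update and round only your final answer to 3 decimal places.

Apply Bayes' rule sequentially, carrying P(infected) forward.
After 'negative': P(infected) = 0.65·0.3000 / (0.65·0.3000 + 0.75·0.7000) ≈ 0.2708
After 'positive': P(infected) = 0.35·0.2708 / (0.35·0.2708 + 0.25·0.7292) ≈ 0.3421
After 'positive': P(infected) = 0.35·0.3421 / (0.35·0.3421 + 0.25·0.6579) ≈ 0.4213
After 'positive': P(infected) = 0.35·0.4213 / (0.35·0.4213 + 0.25·0.5787) ≈ 0.5048

0.505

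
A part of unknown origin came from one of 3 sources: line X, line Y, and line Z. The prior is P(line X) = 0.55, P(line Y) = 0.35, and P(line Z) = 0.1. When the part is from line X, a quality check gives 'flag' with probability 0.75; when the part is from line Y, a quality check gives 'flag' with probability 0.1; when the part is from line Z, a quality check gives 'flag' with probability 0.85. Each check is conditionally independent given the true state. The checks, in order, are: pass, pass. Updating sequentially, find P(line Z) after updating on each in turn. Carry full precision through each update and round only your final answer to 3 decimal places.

After 'pass': normaliser = 0.25·0.5500 + 0.9·0.3500 + 0.15·0.1000; P(line X) ≈ 0.2941, P(line Y) ≈ 0.6738, P(line Z) ≈ 0.0321
After 'pass': normaliser = 0.25·0.2941 + 0.9·0.6738 + 0.15·0.0321; P(line X) ≈ 0.1074, P(line Y) ≈ 0.8856, P(line Z) ≈ 0.0070

0.007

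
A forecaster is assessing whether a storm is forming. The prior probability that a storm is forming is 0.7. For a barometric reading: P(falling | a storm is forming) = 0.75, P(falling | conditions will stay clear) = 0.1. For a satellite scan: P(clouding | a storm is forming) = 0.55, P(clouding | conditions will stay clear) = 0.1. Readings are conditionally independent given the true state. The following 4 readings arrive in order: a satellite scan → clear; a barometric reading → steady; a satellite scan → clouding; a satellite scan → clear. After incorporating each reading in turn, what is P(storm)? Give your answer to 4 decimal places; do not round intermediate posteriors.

0.4712

Apply Bayes' rule sequentially, carrying P(storm) forward.
After a satellite scan='clear': P(storm) = 0.45·0.7000 / (0.45·0.7000 + 0.9·0.3000) ≈ 0.5385
After a barometric reading='steady': P(storm) = 0.25·0.5385 / (0.25·0.5385 + 0.9·0.4615) ≈ 0.2448
After a satellite scan='clouding': P(storm) = 0.55·0.2448 / (0.55·0.2448 + 0.1·0.7552) ≈ 0.6406
After a satellite scan='clear': P(storm) = 0.45·0.6406 / (0.45·0.6406 + 0.9·0.3594) ≈ 0.4712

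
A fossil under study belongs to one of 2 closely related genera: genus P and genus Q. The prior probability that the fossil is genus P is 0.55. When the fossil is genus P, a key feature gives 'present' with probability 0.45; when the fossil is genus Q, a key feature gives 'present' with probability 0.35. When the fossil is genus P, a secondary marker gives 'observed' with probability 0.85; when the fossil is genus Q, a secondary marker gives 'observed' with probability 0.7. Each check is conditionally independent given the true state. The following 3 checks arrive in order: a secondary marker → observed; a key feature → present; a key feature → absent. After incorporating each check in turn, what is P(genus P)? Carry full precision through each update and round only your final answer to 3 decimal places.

Each posterior becomes the prior for the next update.
After a secondary marker='observed': P(genus P) = 0.85·0.5500 / (0.85·0.5500 + 0.7·0.4500) ≈ 0.5974
After a key feature='present': P(genus P) = 0.45·0.5974 / (0.45·0.5974 + 0.35·0.4026) ≈ 0.6561
After a key feature='absent': P(genus P) = 0.55·0.6561 / (0.55·0.6561 + 0.65·0.3439) ≈ 0.6175

0.618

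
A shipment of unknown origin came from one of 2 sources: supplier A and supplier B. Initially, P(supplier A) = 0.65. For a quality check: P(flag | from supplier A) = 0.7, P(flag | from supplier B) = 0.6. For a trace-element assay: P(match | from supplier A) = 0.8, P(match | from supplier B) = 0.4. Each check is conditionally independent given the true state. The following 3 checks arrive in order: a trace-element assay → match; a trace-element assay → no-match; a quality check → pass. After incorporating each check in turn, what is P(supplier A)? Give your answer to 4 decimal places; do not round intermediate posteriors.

Apply Bayes' rule sequentially, carrying P(supplier A) forward.
After a trace-element assay='match': P(supplier A) = 0.8·0.6500 / (0.8·0.6500 + 0.4·0.3500) ≈ 0.7879
After a trace-element assay='no-match': P(supplier A) = 0.2·0.7879 / (0.2·0.7879 + 0.6·0.2121) ≈ 0.5532
After a quality check='pass': P(supplier A) = 0.3·0.5532 / (0.3·0.5532 + 0.4·0.4468) ≈ 0.4815

0.4815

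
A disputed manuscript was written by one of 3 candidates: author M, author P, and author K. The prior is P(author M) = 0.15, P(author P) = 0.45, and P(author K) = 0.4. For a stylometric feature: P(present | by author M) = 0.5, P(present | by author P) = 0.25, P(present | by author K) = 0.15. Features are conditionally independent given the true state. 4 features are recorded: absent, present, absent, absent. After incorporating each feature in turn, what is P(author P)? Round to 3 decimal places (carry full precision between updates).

0.507

After 'absent': normaliser = 0.5·0.1500 + 0.75·0.4500 + 0.85·0.4000; P(author M) ≈ 0.0997, P(author P) ≈ 0.4485, P(author K) ≈ 0.4518
After 'present': normaliser = 0.5·0.0997 + 0.25·0.4485 + 0.15·0.4518; P(author M) ≈ 0.2169, P(author P) ≈ 0.4881, P(author K) ≈ 0.2950
After 'absent': normaliser = 0.5·0.2169 + 0.75·0.4881 + 0.85·0.2950; P(author M) ≈ 0.1495, P(author P) ≈ 0.5047, P(author K) ≈ 0.3457
After 'absent': normaliser = 0.5·0.1495 + 0.75·0.5047 + 0.85·0.3457; P(author M) ≈ 0.1001, P(author P) ≈ 0.5066, P(author K) ≈ 0.3933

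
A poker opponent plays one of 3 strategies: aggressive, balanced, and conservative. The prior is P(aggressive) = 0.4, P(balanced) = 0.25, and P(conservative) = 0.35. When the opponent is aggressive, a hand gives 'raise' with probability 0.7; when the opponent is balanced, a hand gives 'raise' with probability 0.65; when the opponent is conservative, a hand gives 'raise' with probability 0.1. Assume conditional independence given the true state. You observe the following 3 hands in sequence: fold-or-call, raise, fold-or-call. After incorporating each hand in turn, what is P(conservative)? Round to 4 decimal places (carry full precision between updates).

0.3859

After 'fold-or-call': normaliser = 0.3·0.4000 + 0.35·0.2500 + 0.9·0.3500; P(aggressive) ≈ 0.2297, P(balanced) ≈ 0.1675, P(conservative) ≈ 0.6029
After 'raise': normaliser = 0.7·0.2297 + 0.65·0.1675 + 0.1·0.6029; P(aggressive) ≈ 0.4873, P(balanced) ≈ 0.3299, P(conservative) ≈ 0.1827
After 'fold-or-call': normaliser = 0.3·0.4873 + 0.35·0.3299 + 0.9·0.1827; P(aggressive) ≈ 0.3431, P(balanced) ≈ 0.2710, P(conservative) ≈ 0.3859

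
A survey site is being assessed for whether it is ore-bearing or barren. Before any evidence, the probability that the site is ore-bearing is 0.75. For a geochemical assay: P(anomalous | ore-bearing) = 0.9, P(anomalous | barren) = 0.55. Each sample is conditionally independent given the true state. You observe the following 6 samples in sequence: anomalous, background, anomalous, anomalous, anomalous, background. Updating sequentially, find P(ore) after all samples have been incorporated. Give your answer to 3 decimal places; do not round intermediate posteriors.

0.515

After 'anomalous': P(ore) = 0.9·0.7500 / (0.9·0.7500 + 0.55·0.2500) ≈ 0.8308
After 'background': P(ore) = 0.1·0.8308 / (0.1·0.8308 + 0.45·0.1692) ≈ 0.5217
After 'anomalous': P(ore) = 0.9·0.5217 / (0.9·0.5217 + 0.55·0.4783) ≈ 0.6409
After 'anomalous': P(ore) = 0.9·0.6409 / (0.9·0.6409 + 0.55·0.3591) ≈ 0.7450
After 'anomalous': P(ore) = 0.9·0.7450 / (0.9·0.7450 + 0.55·0.2550) ≈ 0.8270
After 'background': P(ore) = 0.1·0.8270 / (0.1·0.8270 + 0.45·0.1730) ≈ 0.5151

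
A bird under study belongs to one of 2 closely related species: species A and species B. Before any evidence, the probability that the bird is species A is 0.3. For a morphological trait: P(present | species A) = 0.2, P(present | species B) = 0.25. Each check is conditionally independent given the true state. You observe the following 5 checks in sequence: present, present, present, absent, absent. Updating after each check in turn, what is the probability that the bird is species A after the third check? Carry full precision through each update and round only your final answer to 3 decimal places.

After 'present': P(species A) = 0.2·0.3000 / (0.2·0.3000 + 0.25·0.7000) ≈ 0.2553
After 'present': P(species A) = 0.2·0.2553 / (0.2·0.2553 + 0.25·0.7447) ≈ 0.2152
After 'present': P(species A) = 0.2·0.2152 / (0.2·0.2152 + 0.25·0.7848) ≈ 0.1799

0.180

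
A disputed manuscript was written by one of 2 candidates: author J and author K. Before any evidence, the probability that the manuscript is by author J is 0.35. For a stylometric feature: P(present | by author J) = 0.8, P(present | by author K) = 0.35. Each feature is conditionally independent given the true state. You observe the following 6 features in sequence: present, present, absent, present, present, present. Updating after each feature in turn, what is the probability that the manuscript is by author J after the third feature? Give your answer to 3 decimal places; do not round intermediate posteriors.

Apply Bayes' rule sequentially, carrying P(author J) forward.
After 'present': P(author J) = 0.8·0.3500 / (0.8·0.3500 + 0.35·0.6500) ≈ 0.5517
After 'present': P(author J) = 0.8·0.5517 / (0.8·0.5517 + 0.35·0.4483) ≈ 0.7378
After 'absent': P(author J) = 0.2·0.7378 / (0.2·0.7378 + 0.65·0.2622) ≈ 0.4640

0.464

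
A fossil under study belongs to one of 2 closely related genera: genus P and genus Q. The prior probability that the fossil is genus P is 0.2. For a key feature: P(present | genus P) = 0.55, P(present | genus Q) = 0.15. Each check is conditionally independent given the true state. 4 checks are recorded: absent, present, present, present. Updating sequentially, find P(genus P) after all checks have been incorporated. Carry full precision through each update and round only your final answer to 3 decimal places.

0.867

Each posterior becomes the prior for the next update.
After 'absent': P(genus P) = 0.45·0.2000 / (0.45·0.2000 + 0.85·0.8000) ≈ 0.1169
After 'present': P(genus P) = 0.55·0.1169 / (0.55·0.1169 + 0.15·0.8831) ≈ 0.3267
After 'present': P(genus P) = 0.55·0.3267 / (0.55·0.3267 + 0.15·0.6733) ≈ 0.6402
After 'present': P(genus P) = 0.55·0.6402 / (0.55·0.6402 + 0.15·0.3598) ≈ 0.8671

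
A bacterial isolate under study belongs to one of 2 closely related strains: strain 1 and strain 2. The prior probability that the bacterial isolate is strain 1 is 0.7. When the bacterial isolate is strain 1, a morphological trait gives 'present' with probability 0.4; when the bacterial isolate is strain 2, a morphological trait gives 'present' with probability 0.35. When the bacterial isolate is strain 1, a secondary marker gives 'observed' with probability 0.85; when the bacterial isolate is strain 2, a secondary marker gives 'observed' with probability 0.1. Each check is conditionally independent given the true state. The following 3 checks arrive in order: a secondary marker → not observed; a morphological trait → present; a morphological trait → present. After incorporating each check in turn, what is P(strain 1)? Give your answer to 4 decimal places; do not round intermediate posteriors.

0.3368

After a secondary marker='not observed': P(strain 1) = 0.15·0.7000 / (0.15·0.7000 + 0.9·0.3000) ≈ 0.2800
After a morphological trait='present': P(strain 1) = 0.4·0.2800 / (0.4·0.2800 + 0.35·0.7200) ≈ 0.3077
After a morphological trait='present': P(strain 1) = 0.4·0.3077 / (0.4·0.3077 + 0.35·0.6923) ≈ 0.3368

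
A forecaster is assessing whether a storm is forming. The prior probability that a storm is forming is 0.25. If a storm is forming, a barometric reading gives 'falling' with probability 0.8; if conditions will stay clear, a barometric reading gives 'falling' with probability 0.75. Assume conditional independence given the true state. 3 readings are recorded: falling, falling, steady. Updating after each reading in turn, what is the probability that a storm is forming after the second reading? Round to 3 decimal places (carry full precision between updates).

0.275

After 'falling': P(storm) = 0.8·0.2500 / (0.8·0.2500 + 0.75·0.7500) ≈ 0.2623
After 'falling': P(storm) = 0.8·0.2623 / (0.8·0.2623 + 0.75·0.7377) ≈ 0.2750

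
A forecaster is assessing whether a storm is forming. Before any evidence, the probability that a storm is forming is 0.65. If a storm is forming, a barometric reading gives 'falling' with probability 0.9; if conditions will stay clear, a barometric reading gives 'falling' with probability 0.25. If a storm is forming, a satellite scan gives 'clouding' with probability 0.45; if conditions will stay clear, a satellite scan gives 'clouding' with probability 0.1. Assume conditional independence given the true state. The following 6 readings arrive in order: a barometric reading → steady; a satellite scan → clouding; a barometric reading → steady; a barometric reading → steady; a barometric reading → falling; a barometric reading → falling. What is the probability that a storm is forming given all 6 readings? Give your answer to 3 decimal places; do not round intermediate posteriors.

0.204

After a barometric reading='steady': P(storm) = 0.1·0.6500 / (0.1·0.6500 + 0.75·0.3500) ≈ 0.1985
After a satellite scan='clouding': P(storm) = 0.45·0.1985 / (0.45·0.1985 + 0.1·0.8015) ≈ 0.5270
After a barometric reading='steady': P(storm) = 0.1·0.5270 / (0.1·0.5270 + 0.75·0.4730) ≈ 0.1294
After a barometric reading='steady': P(storm) = 0.1·0.1294 / (0.1·0.1294 + 0.75·0.8706) ≈ 0.0194
After a barometric reading='falling': P(storm) = 0.9·0.0194 / (0.9·0.0194 + 0.25·0.9806) ≈ 0.0666
After a barometric reading='falling': P(storm) = 0.9·0.0666 / (0.9·0.0666 + 0.25·0.9334) ≈ 0.2043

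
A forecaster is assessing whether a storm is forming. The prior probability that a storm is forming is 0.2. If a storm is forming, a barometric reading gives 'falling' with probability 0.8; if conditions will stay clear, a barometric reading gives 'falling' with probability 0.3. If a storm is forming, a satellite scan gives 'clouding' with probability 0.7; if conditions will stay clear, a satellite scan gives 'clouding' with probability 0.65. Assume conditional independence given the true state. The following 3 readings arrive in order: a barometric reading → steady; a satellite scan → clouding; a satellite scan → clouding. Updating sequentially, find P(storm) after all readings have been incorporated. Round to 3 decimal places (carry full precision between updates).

After a barometric reading='steady': P(storm) = 0.2·0.2000 / (0.2·0.2000 + 0.7·0.8000) ≈ 0.0667
After a satellite scan='clouding': P(storm) = 0.7·0.0667 / (0.7·0.0667 + 0.65·0.9333) ≈ 0.0714
After a satellite scan='clouding': P(storm) = 0.7·0.0714 / (0.7·0.0714 + 0.65·0.9286) ≈ 0.0765

0.077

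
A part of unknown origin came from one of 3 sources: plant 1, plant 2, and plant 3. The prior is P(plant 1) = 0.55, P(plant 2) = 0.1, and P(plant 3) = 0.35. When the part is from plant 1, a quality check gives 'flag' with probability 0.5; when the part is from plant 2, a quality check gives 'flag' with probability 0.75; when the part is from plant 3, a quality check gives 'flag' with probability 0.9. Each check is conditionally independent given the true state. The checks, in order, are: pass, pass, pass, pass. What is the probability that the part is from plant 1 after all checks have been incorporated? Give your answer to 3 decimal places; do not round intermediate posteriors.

Apply Bayes' rule sequentially, carrying P(plant 1) forward.
After 'pass': normaliser = 0.5·0.5500 + 0.25·0.1000 + 0.1·0.3500; P(plant 1) ≈ 0.8209, P(plant 2) ≈ 0.0746, P(plant 3) ≈ 0.1045
After 'pass': normaliser = 0.5·0.8209 + 0.25·0.0746 + 0.1·0.1045; P(plant 1) ≈ 0.9338, P(plant 2) ≈ 0.0424, P(plant 3) ≈ 0.0238
After 'pass': normaliser = 0.5·0.9338 + 0.25·0.0424 + 0.1·0.0238; P(plant 1) ≈ 0.9729, P(plant 2) ≈ 0.0221, P(plant 3) ≈ 0.0050
After 'pass': normaliser = 0.5·0.9729 + 0.25·0.0221 + 0.1·0.0050; P(plant 1) ≈ 0.9878, P(plant 2) ≈ 0.0112, P(plant 3) ≈ 0.0010

0.988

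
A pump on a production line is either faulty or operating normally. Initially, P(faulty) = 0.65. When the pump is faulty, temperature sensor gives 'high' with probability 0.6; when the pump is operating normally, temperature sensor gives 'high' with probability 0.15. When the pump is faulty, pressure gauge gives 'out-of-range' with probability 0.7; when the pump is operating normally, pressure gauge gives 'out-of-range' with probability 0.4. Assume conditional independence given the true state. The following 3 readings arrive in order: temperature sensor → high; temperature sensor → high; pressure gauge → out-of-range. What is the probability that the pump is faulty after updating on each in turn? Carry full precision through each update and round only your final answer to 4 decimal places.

0.9811

After temperature sensor='high': P(faulty) = 0.6·0.6500 / (0.6·0.6500 + 0.15·0.3500) ≈ 0.8814
After temperature sensor='high': P(faulty) = 0.6·0.8814 / (0.6·0.8814 + 0.15·0.1186) ≈ 0.9674
After pressure gauge='out-of-range': P(faulty) = 0.7·0.9674 / (0.7·0.9674 + 0.4·0.0326) ≈ 0.9811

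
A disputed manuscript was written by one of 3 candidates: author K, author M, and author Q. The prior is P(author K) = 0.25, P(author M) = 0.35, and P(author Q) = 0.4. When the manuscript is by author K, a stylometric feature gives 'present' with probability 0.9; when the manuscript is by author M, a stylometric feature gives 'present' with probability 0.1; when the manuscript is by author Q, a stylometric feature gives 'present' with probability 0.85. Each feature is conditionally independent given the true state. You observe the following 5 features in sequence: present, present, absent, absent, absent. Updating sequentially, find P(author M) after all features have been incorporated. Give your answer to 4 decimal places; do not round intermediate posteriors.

After 'present': normaliser = 0.9·0.2500 + 0.1·0.3500 + 0.85·0.4000; P(author K) ≈ 0.3750, P(author M) ≈ 0.0583, P(author Q) ≈ 0.5667
After 'present': normaliser = 0.9·0.3750 + 0.1·0.0583 + 0.85·0.5667; P(author K) ≈ 0.4091, P(author M) ≈ 0.0071, P(author Q) ≈ 0.5838
After 'absent': normaliser = 0.1·0.4091 + 0.9·0.0071 + 0.15·0.5838; P(author K) ≈ 0.3034, P(author M) ≈ 0.0472, P(author Q) ≈ 0.6494
After 'absent': normaliser = 0.1·0.3034 + 0.9·0.0472 + 0.15·0.6494; P(author K) ≈ 0.1782, P(author M) ≈ 0.2495, P(author Q) ≈ 0.5723
After 'absent': normaliser = 0.1·0.1782 + 0.9·0.2495 + 0.15·0.5723; P(author K) ≈ 0.0543, P(author M) ≈ 0.6842, P(author Q) ≈ 0.2615

0.6842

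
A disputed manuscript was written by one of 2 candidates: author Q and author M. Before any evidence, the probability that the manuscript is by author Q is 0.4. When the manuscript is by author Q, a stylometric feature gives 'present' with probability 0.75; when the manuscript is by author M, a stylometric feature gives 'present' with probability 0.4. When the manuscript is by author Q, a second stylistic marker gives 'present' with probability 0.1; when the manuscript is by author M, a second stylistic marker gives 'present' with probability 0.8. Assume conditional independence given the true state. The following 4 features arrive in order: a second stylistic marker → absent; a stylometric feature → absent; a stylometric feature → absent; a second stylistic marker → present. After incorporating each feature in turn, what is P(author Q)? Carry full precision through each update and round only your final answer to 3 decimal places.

0.061

After a second stylistic marker='absent': P(author Q) = 0.9·0.4000 / (0.9·0.4000 + 0.2·0.6000) ≈ 0.7500
After a stylometric feature='absent': P(author Q) = 0.25·0.7500 / (0.25·0.7500 + 0.6·0.2500) ≈ 0.5556
After a stylometric feature='absent': P(author Q) = 0.25·0.5556 / (0.25·0.5556 + 0.6·0.4444) ≈ 0.3425
After a second stylistic marker='present': P(author Q) = 0.1·0.3425 / (0.1·0.3425 + 0.8·0.6575) ≈ 0.0611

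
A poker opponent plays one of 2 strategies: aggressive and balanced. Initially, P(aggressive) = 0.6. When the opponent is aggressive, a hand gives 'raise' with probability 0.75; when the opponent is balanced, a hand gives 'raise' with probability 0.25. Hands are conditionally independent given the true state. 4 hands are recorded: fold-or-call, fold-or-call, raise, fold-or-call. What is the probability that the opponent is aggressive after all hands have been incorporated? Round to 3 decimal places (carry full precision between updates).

Apply Bayes' rule sequentially, carrying P(aggressive) forward.
After 'fold-or-call': P(aggressive) = 0.25·0.6000 / (0.25·0.6000 + 0.75·0.4000) ≈ 0.3333
After 'fold-or-call': P(aggressive) = 0.25·0.3333 / (0.25·0.3333 + 0.75·0.6667) ≈ 0.1429
After 'raise': P(aggressive) = 0.75·0.1429 / (0.75·0.1429 + 0.25·0.8571) ≈ 0.3333
After 'fold-or-call': P(aggressive) = 0.25·0.3333 / (0.25·0.3333 + 0.75·0.6667) ≈ 0.1429

0.143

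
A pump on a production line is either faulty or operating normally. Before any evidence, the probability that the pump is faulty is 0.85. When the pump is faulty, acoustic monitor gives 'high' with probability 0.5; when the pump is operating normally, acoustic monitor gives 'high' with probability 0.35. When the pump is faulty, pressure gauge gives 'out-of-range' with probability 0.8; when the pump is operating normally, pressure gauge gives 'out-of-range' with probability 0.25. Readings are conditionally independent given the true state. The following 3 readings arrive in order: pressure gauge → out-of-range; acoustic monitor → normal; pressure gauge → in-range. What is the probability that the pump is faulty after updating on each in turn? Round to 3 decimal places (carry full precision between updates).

0.788

After pressure gauge='out-of-range': P(faulty) = 0.8·0.8500 / (0.8·0.8500 + 0.25·0.1500) ≈ 0.9477
After acoustic monitor='normal': P(faulty) = 0.5·0.9477 / (0.5·0.9477 + 0.65·0.0523) ≈ 0.9331
After pressure gauge='in-range': P(faulty) = 0.2·0.9331 / (0.2·0.9331 + 0.75·0.0669) ≈ 0.7881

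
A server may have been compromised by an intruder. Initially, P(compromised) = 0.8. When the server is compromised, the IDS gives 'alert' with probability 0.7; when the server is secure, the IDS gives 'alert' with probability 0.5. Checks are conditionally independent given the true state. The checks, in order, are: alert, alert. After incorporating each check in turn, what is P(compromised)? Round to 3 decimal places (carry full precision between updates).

Apply Bayes' rule sequentially, carrying P(compromised) forward.
After 'alert': P(compromised) = 0.7·0.8000 / (0.7·0.8000 + 0.5·0.2000) ≈ 0.8485
After 'alert': P(compromised) = 0.7·0.8485 / (0.7·0.8485 + 0.5·0.1515) ≈ 0.8869

0.887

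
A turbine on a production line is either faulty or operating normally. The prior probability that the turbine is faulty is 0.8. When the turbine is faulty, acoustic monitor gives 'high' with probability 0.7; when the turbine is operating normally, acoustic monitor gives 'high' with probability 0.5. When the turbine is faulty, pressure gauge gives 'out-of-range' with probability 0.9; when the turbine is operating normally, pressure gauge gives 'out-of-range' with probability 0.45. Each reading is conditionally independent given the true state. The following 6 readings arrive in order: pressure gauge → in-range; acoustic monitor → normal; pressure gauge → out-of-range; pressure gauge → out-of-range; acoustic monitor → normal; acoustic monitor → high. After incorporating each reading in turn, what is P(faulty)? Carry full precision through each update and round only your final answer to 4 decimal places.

0.5945

After pressure gauge='in-range': P(faulty) = 0.1·0.8000 / (0.1·0.8000 + 0.55·0.2000) ≈ 0.4211
After acoustic monitor='normal': P(faulty) = 0.3·0.4211 / (0.3·0.4211 + 0.5·0.5789) ≈ 0.3038
After pressure gauge='out-of-range': P(faulty) = 0.9·0.3038 / (0.9·0.3038 + 0.45·0.6962) ≈ 0.4660
After pressure gauge='out-of-range': P(faulty) = 0.9·0.4660 / (0.9·0.4660 + 0.45·0.5340) ≈ 0.6358
After acoustic monitor='normal': P(faulty) = 0.3·0.6358 / (0.3·0.6358 + 0.5·0.3642) ≈ 0.5115
After acoustic monitor='high': P(faulty) = 0.7·0.5115 / (0.7·0.5115 + 0.5·0.4885) ≈ 0.5945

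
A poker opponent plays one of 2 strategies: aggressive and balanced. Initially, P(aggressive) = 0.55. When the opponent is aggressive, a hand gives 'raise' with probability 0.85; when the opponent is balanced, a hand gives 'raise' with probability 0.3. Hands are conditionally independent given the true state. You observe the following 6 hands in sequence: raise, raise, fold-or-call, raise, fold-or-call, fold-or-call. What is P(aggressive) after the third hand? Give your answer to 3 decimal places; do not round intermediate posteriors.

0.678

After 'raise': P(aggressive) = 0.85·0.5500 / (0.85·0.5500 + 0.3·0.4500) ≈ 0.7759
After 'raise': P(aggressive) = 0.85·0.7759 / (0.85·0.7759 + 0.3·0.2241) ≈ 0.9075
After 'fold-or-call': P(aggressive) = 0.15·0.9075 / (0.15·0.9075 + 0.7·0.0925) ≈ 0.6777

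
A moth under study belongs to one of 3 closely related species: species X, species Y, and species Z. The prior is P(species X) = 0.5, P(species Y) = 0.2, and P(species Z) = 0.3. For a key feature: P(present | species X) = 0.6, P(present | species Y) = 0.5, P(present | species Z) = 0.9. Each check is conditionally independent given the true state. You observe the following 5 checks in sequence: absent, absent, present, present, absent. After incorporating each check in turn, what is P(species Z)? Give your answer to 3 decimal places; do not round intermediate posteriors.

0.013

After 'absent': normaliser = 0.4·0.5000 + 0.5·0.2000 + 0.1·0.3000; P(species X) ≈ 0.6061, P(species Y) ≈ 0.3030, P(species Z) ≈ 0.0909
After 'absent': normaliser = 0.4·0.6061 + 0.5·0.3030 + 0.1·0.0909; P(species X) ≈ 0.6015, P(species Y) ≈ 0.3759, P(species Z) ≈ 0.0226
After 'present': normaliser = 0.6·0.6015 + 0.5·0.3759 + 0.9·0.0226; P(species X) ≈ 0.6341, P(species Y) ≈ 0.3303, P(species Z) ≈ 0.0357
After 'present': normaliser = 0.6·0.6341 + 0.5·0.3303 + 0.9·0.0357; P(species X) ≈ 0.6586, P(species Y) ≈ 0.2858, P(species Z) ≈ 0.0556
After 'absent': normaliser = 0.4·0.6586 + 0.5·0.2858 + 0.1·0.0556; P(species X) ≈ 0.6395, P(species Y) ≈ 0.3470, P(species Z) ≈ 0.0135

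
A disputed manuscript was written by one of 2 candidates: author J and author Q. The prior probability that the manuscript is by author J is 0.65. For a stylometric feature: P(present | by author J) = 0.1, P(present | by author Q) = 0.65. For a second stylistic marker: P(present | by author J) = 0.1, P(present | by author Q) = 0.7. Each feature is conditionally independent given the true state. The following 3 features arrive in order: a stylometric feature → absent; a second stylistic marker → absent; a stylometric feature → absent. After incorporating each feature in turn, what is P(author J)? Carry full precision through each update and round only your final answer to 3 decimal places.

0.974

After a stylometric feature='absent': P(author J) = 0.9·0.6500 / (0.9·0.6500 + 0.35·0.3500) ≈ 0.8269
After a second stylistic marker='absent': P(author J) = 0.9·0.8269 / (0.9·0.8269 + 0.3·0.1731) ≈ 0.9348
After a stylometric feature='absent': P(author J) = 0.9·0.9348 / (0.9·0.9348 + 0.35·0.0652) ≈ 0.9736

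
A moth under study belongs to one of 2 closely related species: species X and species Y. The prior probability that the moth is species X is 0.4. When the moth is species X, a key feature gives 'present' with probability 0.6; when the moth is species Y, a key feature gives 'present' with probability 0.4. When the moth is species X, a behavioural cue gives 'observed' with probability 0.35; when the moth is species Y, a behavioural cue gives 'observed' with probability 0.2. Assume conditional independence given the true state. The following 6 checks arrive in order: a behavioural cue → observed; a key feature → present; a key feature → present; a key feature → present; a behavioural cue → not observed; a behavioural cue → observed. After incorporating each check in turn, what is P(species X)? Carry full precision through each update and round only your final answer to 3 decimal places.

0.848

After a behavioural cue='observed': P(species X) = 0.35·0.4000 / (0.35·0.4000 + 0.2·0.6000) ≈ 0.5385
After a key feature='present': P(species X) = 0.6·0.5385 / (0.6·0.5385 + 0.4·0.4615) ≈ 0.6364
After a key feature='present': P(species X) = 0.6·0.6364 / (0.6·0.6364 + 0.4·0.3636) ≈ 0.7241
After a key feature='present': P(species X) = 0.6·0.7241 / (0.6·0.7241 + 0.4·0.2759) ≈ 0.7975
After a behavioural cue='not observed': P(species X) = 0.65·0.7975 / (0.65·0.7975 + 0.8·0.2025) ≈ 0.7619
After a behavioural cue='observed': P(species X) = 0.35·0.7619 / (0.35·0.7619 + 0.2·0.2381) ≈ 0.8485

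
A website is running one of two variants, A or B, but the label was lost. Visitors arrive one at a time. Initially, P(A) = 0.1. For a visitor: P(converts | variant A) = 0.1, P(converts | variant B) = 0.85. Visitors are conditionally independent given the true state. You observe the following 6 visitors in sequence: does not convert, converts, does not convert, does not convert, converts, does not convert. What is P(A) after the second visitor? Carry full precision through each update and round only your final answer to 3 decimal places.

0.073

After 'does not convert': P(A) = 0.9·0.1000 / (0.9·0.1000 + 0.15·0.9000) ≈ 0.4000
After 'converts': P(A) = 0.1·0.4000 / (0.1·0.4000 + 0.85·0.6000) ≈ 0.0727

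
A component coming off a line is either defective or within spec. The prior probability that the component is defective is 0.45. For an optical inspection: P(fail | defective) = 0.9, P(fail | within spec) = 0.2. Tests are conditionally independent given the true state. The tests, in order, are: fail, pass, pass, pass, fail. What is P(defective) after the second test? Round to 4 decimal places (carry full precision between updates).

After 'fail': P(defective) = 0.9·0.4500 / (0.9·0.4500 + 0.2·0.5500) ≈ 0.7864
After 'pass': P(defective) = 0.1·0.7864 / (0.1·0.7864 + 0.8·0.2136) ≈ 0.3152

0.3152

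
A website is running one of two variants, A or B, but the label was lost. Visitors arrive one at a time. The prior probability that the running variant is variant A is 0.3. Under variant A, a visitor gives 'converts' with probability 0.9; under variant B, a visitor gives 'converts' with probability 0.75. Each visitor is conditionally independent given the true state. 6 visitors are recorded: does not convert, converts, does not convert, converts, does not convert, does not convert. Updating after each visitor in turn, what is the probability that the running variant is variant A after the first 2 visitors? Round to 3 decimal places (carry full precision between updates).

Each posterior becomes the prior for the next update.
After 'does not convert': P(A) = 0.1·0.3000 / (0.1·0.3000 + 0.25·0.7000) ≈ 0.1463
After 'converts': P(A) = 0.9·0.1463 / (0.9·0.1463 + 0.75·0.8537) ≈ 0.1706

0.171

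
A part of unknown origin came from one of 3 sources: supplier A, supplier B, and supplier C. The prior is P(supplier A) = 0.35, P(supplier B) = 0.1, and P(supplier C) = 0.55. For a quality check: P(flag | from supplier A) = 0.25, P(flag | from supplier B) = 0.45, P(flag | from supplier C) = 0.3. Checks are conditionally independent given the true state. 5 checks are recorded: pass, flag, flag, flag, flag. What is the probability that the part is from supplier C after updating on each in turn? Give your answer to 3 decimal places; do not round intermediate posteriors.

After 'pass': normaliser = 0.75·0.3500 + 0.55·0.1000 + 0.7·0.5500; P(supplier A) ≈ 0.3737, P(supplier B) ≈ 0.0783, P(supplier C) ≈ 0.5480
After 'flag': normaliser = 0.25·0.3737 + 0.45·0.0783 + 0.3·0.5480; P(supplier A) ≈ 0.3188, P(supplier B) ≈ 0.1202, P(supplier C) ≈ 0.5610
After 'flag': normaliser = 0.25·0.3188 + 0.45·0.1202 + 0.3·0.5610; P(supplier A) ≈ 0.2638, P(supplier B) ≈ 0.1791, P(supplier C) ≈ 0.5571
After 'flag': normaliser = 0.25·0.2638 + 0.45·0.1791 + 0.3·0.5571; P(supplier A) ≈ 0.2102, P(supplier B) ≈ 0.2569, P(supplier C) ≈ 0.5328
After 'flag': normaliser = 0.25·0.2102 + 0.45·0.2569 + 0.3·0.5328; P(supplier A) ≈ 0.1602, P(supplier B) ≈ 0.3524, P(supplier C) ≈ 0.4873

0.487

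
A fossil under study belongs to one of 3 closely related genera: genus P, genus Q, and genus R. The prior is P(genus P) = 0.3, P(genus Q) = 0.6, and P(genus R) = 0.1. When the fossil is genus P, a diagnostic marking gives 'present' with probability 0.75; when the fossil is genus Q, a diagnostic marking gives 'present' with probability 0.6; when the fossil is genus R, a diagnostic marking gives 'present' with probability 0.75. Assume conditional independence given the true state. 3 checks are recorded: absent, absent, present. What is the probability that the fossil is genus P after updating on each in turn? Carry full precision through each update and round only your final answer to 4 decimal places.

After 'absent': normaliser = 0.25·0.3000 + 0.4·0.6000 + 0.25·0.1000; P(genus P) ≈ 0.2206, P(genus Q) ≈ 0.7059, P(genus R) ≈ 0.0735
After 'absent': normaliser = 0.25·0.2206 + 0.4·0.7059 + 0.25·0.0735; P(genus P) ≈ 0.1550, P(genus Q) ≈ 0.7934, P(genus R) ≈ 0.0517
After 'present': normaliser = 0.75·0.1550 + 0.6·0.7934 + 0.75·0.0517; P(genus P) ≈ 0.1842, P(genus Q) ≈ 0.7544, P(genus R) ≈ 0.0614

0.1842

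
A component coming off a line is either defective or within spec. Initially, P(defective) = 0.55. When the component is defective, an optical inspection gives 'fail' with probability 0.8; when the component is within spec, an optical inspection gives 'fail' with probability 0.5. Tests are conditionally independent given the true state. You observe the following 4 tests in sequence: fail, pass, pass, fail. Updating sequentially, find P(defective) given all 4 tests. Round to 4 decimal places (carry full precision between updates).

0.3336

After 'fail': P(defective) = 0.8·0.5500 / (0.8·0.5500 + 0.5·0.4500) ≈ 0.6617
After 'pass': P(defective) = 0.2·0.6617 / (0.2·0.6617 + 0.5·0.3383) ≈ 0.4389
After 'pass': P(defective) = 0.2·0.4389 / (0.2·0.4389 + 0.5·0.5611) ≈ 0.2383
After 'fail': P(defective) = 0.8·0.2383 / (0.8·0.2383 + 0.5·0.7617) ≈ 0.3336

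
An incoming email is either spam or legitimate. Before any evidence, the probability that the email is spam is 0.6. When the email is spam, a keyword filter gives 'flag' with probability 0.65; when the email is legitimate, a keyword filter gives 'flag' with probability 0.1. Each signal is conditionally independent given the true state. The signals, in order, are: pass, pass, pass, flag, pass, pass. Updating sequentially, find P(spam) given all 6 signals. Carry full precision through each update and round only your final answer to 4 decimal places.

0.0798

After 'pass': P(spam) = 0.35·0.6000 / (0.35·0.6000 + 0.9·0.4000) ≈ 0.3684
After 'pass': P(spam) = 0.35·0.3684 / (0.35·0.3684 + 0.9·0.6316) ≈ 0.1849
After 'pass': P(spam) = 0.35·0.1849 / (0.35·0.1849 + 0.9·0.8151) ≈ 0.0811
After 'flag': P(spam) = 0.65·0.0811 / (0.65·0.0811 + 0.1·0.9189) ≈ 0.3644
After 'pass': P(spam) = 0.35·0.3644 / (0.35·0.3644 + 0.9·0.6356) ≈ 0.1823
After 'pass': P(spam) = 0.35·0.1823 / (0.35·0.1823 + 0.9·0.8177) ≈ 0.0798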